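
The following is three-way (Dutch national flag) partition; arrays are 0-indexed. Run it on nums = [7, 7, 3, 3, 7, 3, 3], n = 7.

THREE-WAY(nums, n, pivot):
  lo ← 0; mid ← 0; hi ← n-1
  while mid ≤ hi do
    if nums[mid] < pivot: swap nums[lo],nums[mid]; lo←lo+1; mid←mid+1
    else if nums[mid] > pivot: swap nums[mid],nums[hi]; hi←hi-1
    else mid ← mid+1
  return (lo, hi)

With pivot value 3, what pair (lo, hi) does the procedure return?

pivot = 3; lo=0, mid=0, hi=6
nums[mid]=7>3: swap nums[0],nums[6]; hi=5 → [3, 7, 3, 3, 7, 3, 7]
nums[mid]=3=3: mid=1
nums[mid]=7>3: swap nums[1],nums[5]; hi=4 → [3, 3, 3, 3, 7, 7, 7]
nums[mid]=3=3: mid=2
nums[mid]=3=3: mid=3
nums[mid]=3=3: mid=4
nums[mid]=7>3: swap nums[4],nums[4]; hi=3 → [3, 3, 3, 3, 7, 7, 7]
end: lo=0, hi=3; nums = [3, 3, 3, 3, 7, 7, 7]

(0, 3)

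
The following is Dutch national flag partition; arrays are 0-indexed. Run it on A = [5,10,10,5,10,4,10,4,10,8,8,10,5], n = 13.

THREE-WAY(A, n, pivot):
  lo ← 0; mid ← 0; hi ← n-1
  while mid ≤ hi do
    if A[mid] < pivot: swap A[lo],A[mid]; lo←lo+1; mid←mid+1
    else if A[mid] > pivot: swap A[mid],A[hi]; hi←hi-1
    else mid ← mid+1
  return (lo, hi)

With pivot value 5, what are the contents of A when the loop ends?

[4,4,5,5,5,10,10,10,8,8,10,10,10]

pivot = 5; lo=0, mid=0, hi=12
A[mid]=5=5: mid=1
A[mid]=10>5: swap A[1],A[12]; hi=11 → [5,5,10,5,10,4,10,4,10,8,8,10,10]
A[mid]=5=5: mid=2
A[mid]=10>5: swap A[2],A[11]; hi=10 → [5,5,10,5,10,4,10,4,10,8,8,10,10]
A[mid]=10>5: swap A[2],A[10]; hi=9 → [5,5,8,5,10,4,10,4,10,8,10,10,10]
A[mid]=8>5: swap A[2],A[9]; hi=8 → [5,5,8,5,10,4,10,4,10,8,10,10,10]
A[mid]=8>5: swap A[2],A[8]; hi=7 → [5,5,10,5,10,4,10,4,8,8,10,10,10]
A[mid]=10>5: swap A[2],A[7]; hi=6 → [5,5,4,5,10,4,10,10,8,8,10,10,10]
A[mid]=4<5: swap A[0],A[2]; lo=1,mid=3 → [4,5,5,5,10,4,10,10,8,8,10,10,10]
A[mid]=5=5: mid=4
A[mid]=10>5: swap A[4],A[6]; hi=5 → [4,5,5,5,10,4,10,10,8,8,10,10,10]
A[mid]=10>5: swap A[4],A[5]; hi=4 → [4,5,5,5,4,10,10,10,8,8,10,10,10]
A[mid]=4<5: swap A[1],A[4]; lo=2,mid=5 → [4,4,5,5,5,10,10,10,8,8,10,10,10]
end: lo=2, hi=4; A = [4,4,5,5,5,10,10,10,8,8,10,10,10]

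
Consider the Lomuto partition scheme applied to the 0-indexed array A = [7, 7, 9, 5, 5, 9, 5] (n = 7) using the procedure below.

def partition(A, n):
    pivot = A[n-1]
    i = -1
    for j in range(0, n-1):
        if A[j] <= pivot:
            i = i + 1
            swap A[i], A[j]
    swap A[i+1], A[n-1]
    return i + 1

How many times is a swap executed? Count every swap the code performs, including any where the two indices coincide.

3

pivot = A[6] = 5; i = -1
j=0: A[0]=7 > 5 → no swap
j=1: A[1]=7 > 5 → no swap
j=2: A[2]=9 > 5 → no swap
j=3: A[3]=5 ≤ 5 → i=0, swap A[0],A[3] → [5, 7, 9, 7, 5, 9, 5]
j=4: A[4]=5 ≤ 5 → i=1, swap A[1],A[4] → [5, 5, 9, 7, 7, 9, 5]
j=5: A[5]=9 > 5 → no swap
final swap A[2],A[6] → [5, 5, 5, 7, 7, 9, 9]; return 2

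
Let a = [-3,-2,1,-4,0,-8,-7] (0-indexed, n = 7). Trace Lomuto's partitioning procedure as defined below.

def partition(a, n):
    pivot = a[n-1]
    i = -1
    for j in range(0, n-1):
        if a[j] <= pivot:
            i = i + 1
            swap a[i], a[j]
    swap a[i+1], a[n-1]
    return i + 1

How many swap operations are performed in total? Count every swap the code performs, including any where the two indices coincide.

pivot = a[6] = -7; i = -1
j=0: a[0]=-3 > -7 → no swap
j=1: a[1]=-2 > -7 → no swap
j=2: a[2]=1 > -7 → no swap
j=3: a[3]=-4 > -7 → no swap
j=4: a[4]=0 > -7 → no swap
j=5: a[5]=-8 ≤ -7 → i=0, swap a[0],a[5] → [-8,-2,1,-4,0,-3,-7]
final swap a[1],a[6] → [-8,-7,1,-4,0,-3,-2]; return 1

2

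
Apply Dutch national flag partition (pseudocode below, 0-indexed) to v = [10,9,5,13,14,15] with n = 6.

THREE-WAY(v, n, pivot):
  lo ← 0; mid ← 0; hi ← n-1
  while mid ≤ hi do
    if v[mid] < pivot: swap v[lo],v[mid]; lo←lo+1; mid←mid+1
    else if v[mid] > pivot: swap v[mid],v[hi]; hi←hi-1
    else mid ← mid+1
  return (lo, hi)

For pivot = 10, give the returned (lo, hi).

(2, 2)

pivot = 10; lo=0, mid=0, hi=5
v[mid]=10=10: mid=1
v[mid]=9<10: swap v[0],v[1]; lo=1,mid=2 → [9,10,5,13,14,15]
v[mid]=5<10: swap v[1],v[2]; lo=2,mid=3 → [9,5,10,13,14,15]
v[mid]=13>10: swap v[3],v[5]; hi=4 → [9,5,10,15,14,13]
v[mid]=15>10: swap v[3],v[4]; hi=3 → [9,5,10,14,15,13]
v[mid]=14>10: swap v[3],v[3]; hi=2 → [9,5,10,14,15,13]
end: lo=2, hi=2; v = [9,5,10,14,15,13]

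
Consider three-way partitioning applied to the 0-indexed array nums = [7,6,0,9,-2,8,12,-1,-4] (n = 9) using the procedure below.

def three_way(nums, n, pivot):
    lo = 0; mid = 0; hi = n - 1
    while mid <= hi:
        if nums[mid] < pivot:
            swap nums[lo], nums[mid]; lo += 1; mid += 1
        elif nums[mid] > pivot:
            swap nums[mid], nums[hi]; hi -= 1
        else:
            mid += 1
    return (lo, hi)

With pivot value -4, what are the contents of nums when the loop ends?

[-4,0,9,-2,8,12,-1,6,7]

pivot = -4; lo=0, mid=0, hi=8
nums[mid]=7>-4: swap nums[0],nums[8]; hi=7 → [-4,6,0,9,-2,8,12,-1,7]
nums[mid]=-4=-4: mid=1
nums[mid]=6>-4: swap nums[1],nums[7]; hi=6 → [-4,-1,0,9,-2,8,12,6,7]
nums[mid]=-1>-4: swap nums[1],nums[6]; hi=5 → [-4,12,0,9,-2,8,-1,6,7]
nums[mid]=12>-4: swap nums[1],nums[5]; hi=4 → [-4,8,0,9,-2,12,-1,6,7]
nums[mid]=8>-4: swap nums[1],nums[4]; hi=3 → [-4,-2,0,9,8,12,-1,6,7]
nums[mid]=-2>-4: swap nums[1],nums[3]; hi=2 → [-4,9,0,-2,8,12,-1,6,7]
nums[mid]=9>-4: swap nums[1],nums[2]; hi=1 → [-4,0,9,-2,8,12,-1,6,7]
nums[mid]=0>-4: swap nums[1],nums[1]; hi=0 → [-4,0,9,-2,8,12,-1,6,7]
end: lo=0, hi=0; nums = [-4,0,9,-2,8,12,-1,6,7]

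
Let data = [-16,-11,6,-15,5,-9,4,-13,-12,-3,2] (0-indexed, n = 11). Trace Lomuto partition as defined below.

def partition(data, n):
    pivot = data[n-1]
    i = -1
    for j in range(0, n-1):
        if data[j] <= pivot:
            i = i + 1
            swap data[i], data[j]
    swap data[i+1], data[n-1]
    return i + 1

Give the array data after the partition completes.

pivot=2, i=-1
j=0: -16≤2, i=0, swap(0,0) ⇒ [-16,-11,6,-15,5,-9,4,-13,-12,-3,2]
j=1: -11≤2, i=1, swap(1,1) ⇒ [-16,-11,6,-15,5,-9,4,-13,-12,-3,2]
j=2: 6>2, skip
j=3: -15≤2, i=2, swap(2,3) ⇒ [-16,-11,-15,6,5,-9,4,-13,-12,-3,2]
j=4: 5>2, skip
j=5: -9≤2, i=3, swap(3,5) ⇒ [-16,-11,-15,-9,5,6,4,-13,-12,-3,2]
j=6: 4>2, skip
j=7: -13≤2, i=4, swap(4,7) ⇒ [-16,-11,-15,-9,-13,6,4,5,-12,-3,2]
j=8: -12≤2, i=5, swap(5,8) ⇒ [-16,-11,-15,-9,-13,-12,4,5,6,-3,2]
j=9: -3≤2, i=6, swap(6,9) ⇒ [-16,-11,-15,-9,-13,-12,-3,5,6,4,2]
swap(7,10) ⇒ [-16,-11,-15,-9,-13,-12,-3,2,6,4,5]; return 7

[-16,-11,-15,-9,-13,-12,-3,2,6,4,5]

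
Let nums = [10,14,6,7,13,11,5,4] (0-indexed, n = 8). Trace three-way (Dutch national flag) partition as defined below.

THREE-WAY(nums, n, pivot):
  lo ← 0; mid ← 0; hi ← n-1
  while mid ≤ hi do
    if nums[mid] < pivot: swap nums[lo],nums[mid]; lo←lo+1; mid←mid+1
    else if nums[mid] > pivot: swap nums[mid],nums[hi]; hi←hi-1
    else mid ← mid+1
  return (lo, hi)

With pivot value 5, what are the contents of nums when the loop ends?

[4,5,7,13,11,6,14,10]

pivot = 5; lo=0, mid=0, hi=7
nums[mid]=10>5: swap nums[0],nums[7]; hi=6 → [4,14,6,7,13,11,5,10]
nums[mid]=4<5: swap nums[0],nums[0]; lo=1,mid=1 → [4,14,6,7,13,11,5,10]
nums[mid]=14>5: swap nums[1],nums[6]; hi=5 → [4,5,6,7,13,11,14,10]
nums[mid]=5=5: mid=2
nums[mid]=6>5: swap nums[2],nums[5]; hi=4 → [4,5,11,7,13,6,14,10]
nums[mid]=11>5: swap nums[2],nums[4]; hi=3 → [4,5,13,7,11,6,14,10]
nums[mid]=13>5: swap nums[2],nums[3]; hi=2 → [4,5,7,13,11,6,14,10]
nums[mid]=7>5: swap nums[2],nums[2]; hi=1 → [4,5,7,13,11,6,14,10]
end: lo=1, hi=1; nums = [4,5,7,13,11,6,14,10]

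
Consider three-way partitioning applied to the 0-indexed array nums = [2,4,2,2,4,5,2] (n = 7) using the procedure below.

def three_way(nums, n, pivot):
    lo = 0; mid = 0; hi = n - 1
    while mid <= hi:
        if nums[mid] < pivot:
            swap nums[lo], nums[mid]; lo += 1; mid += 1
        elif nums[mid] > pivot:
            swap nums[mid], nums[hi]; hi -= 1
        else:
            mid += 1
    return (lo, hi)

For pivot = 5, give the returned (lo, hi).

pivot = 5; lo=0, mid=0, hi=6
nums[mid]=2<5: swap nums[0],nums[0]; lo=1,mid=1 → [2,4,2,2,4,5,2]
nums[mid]=4<5: swap nums[1],nums[1]; lo=2,mid=2 → [2,4,2,2,4,5,2]
nums[mid]=2<5: swap nums[2],nums[2]; lo=3,mid=3 → [2,4,2,2,4,5,2]
nums[mid]=2<5: swap nums[3],nums[3]; lo=4,mid=4 → [2,4,2,2,4,5,2]
nums[mid]=4<5: swap nums[4],nums[4]; lo=5,mid=5 → [2,4,2,2,4,5,2]
nums[mid]=5=5: mid=6
nums[mid]=2<5: swap nums[5],nums[6]; lo=6,mid=7 → [2,4,2,2,4,2,5]
end: lo=6, hi=6; nums = [2,4,2,2,4,2,5]

(6, 6)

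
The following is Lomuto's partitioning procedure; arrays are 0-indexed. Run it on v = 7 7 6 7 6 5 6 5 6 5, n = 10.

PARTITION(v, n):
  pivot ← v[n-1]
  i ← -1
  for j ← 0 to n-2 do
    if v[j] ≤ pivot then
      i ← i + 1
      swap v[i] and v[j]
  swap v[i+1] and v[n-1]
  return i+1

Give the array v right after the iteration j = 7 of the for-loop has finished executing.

pivot = v[9] = 5; i = -1
j=0: v[0]=7 > 5 → no swap
j=1: v[1]=7 > 5 → no swap
j=2: v[2]=6 > 5 → no swap
j=3: v[3]=7 > 5 → no swap
j=4: v[4]=6 > 5 → no swap
j=5: v[5]=5 ≤ 5 → i=0, swap v[0],v[5] → 5 7 6 7 6 7 6 5 6 5
j=6: v[6]=6 > 5 → no swap
j=7: v[7]=5 ≤ 5 → i=1, swap v[1],v[7] → 5 5 6 7 6 7 6 7 6 5
(after j=7) v = 5 5 6 7 6 7 6 7 6 5

5 5 6 7 6 7 6 7 6 5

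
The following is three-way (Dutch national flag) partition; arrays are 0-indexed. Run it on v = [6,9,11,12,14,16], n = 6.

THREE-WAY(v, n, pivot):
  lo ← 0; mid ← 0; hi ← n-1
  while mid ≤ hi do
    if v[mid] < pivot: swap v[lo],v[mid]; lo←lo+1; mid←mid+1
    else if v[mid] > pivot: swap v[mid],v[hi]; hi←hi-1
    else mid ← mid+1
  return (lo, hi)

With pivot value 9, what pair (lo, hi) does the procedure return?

lo=0 mid=0 hi=5
6<9: swap(0,0), lo=1 mid=1 ⇒ [6,9,11,12,14,16]
9=9: mid=2
11>9: swap(2,5), hi=4 ⇒ [6,9,16,12,14,11]
16>9: swap(2,4), hi=3 ⇒ [6,9,14,12,16,11]
14>9: swap(2,3), hi=2 ⇒ [6,9,12,14,16,11]
12>9: swap(2,2), hi=1 ⇒ [6,9,12,14,16,11]
done. lo=1 hi=1; v=[6,9,12,14,16,11]

(1, 1)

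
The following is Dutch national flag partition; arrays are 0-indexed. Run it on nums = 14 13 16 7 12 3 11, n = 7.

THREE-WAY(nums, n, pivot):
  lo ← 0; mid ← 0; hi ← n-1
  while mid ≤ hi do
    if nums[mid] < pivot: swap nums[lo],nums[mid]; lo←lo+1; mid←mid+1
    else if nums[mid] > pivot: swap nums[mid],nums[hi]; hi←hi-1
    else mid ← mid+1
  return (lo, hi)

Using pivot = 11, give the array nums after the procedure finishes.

3 7 11 12 16 13 14

pivot = 11; lo=0, mid=0, hi=6
nums[mid]=14>11: swap nums[0],nums[6]; hi=5 → 11 13 16 7 12 3 14
nums[mid]=11=11: mid=1
nums[mid]=13>11: swap nums[1],nums[5]; hi=4 → 11 3 16 7 12 13 14
nums[mid]=3<11: swap nums[0],nums[1]; lo=1,mid=2 → 3 11 16 7 12 13 14
nums[mid]=16>11: swap nums[2],nums[4]; hi=3 → 3 11 12 7 16 13 14
nums[mid]=12>11: swap nums[2],nums[3]; hi=2 → 3 11 7 12 16 13 14
nums[mid]=7<11: swap nums[1],nums[2]; lo=2,mid=3 → 3 7 11 12 16 13 14
end: lo=2, hi=2; nums = 3 7 11 12 16 13 14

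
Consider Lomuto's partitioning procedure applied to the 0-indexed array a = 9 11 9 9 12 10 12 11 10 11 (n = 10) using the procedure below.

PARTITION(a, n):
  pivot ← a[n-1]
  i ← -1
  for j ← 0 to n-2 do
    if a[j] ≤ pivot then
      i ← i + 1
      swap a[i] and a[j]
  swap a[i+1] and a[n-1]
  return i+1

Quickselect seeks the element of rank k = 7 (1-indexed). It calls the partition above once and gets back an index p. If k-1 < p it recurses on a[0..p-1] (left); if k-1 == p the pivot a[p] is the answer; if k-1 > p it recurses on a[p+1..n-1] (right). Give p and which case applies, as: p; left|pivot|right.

pivot=11, i=-1
j=0: 9≤11, i=0, swap(0,0) ⇒ 9 11 9 9 12 10 12 11 10 11
j=1: 11≤11, i=1, swap(1,1) ⇒ 9 11 9 9 12 10 12 11 10 11
j=2: 9≤11, i=2, swap(2,2) ⇒ 9 11 9 9 12 10 12 11 10 11
j=3: 9≤11, i=3, swap(3,3) ⇒ 9 11 9 9 12 10 12 11 10 11
j=4: 12>11, skip
j=5: 10≤11, i=4, swap(4,5) ⇒ 9 11 9 9 10 12 12 11 10 11
j=6: 12>11, skip
j=7: 11≤11, i=5, swap(5,7) ⇒ 9 11 9 9 10 11 12 12 10 11
j=8: 10≤11, i=6, swap(6,8) ⇒ 9 11 9 9 10 11 10 12 12 11
swap(7,9) ⇒ 9 11 9 9 10 11 10 11 12 12; return 7
p = 7; k-1 = 6 < 7 ⇒ left

7; left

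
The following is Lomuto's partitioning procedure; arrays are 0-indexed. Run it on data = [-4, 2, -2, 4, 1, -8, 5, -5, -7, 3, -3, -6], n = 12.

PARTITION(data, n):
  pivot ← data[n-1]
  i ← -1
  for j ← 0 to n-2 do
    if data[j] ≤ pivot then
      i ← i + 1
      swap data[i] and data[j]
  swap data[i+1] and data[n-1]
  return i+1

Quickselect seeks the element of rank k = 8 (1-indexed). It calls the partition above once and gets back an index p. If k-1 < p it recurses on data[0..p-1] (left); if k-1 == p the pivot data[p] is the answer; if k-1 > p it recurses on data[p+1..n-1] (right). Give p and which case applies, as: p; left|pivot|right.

pivot = data[11] = -6; i = -1
j=0: data[0]=-4 > -6 → no swap
j=1: data[1]=2 > -6 → no swap
j=2: data[2]=-2 > -6 → no swap
j=3: data[3]=4 > -6 → no swap
j=4: data[4]=1 > -6 → no swap
j=5: data[5]=-8 ≤ -6 → i=0, swap data[0],data[5] → [-8, 2, -2, 4, 1, -4, 5, -5, -7, 3, -3, -6]
j=6: data[6]=5 > -6 → no swap
j=7: data[7]=-5 > -6 → no swap
j=8: data[8]=-7 ≤ -6 → i=1, swap data[1],data[8] → [-8, -7, -2, 4, 1, -4, 5, -5, 2, 3, -3, -6]
j=9: data[9]=3 > -6 → no swap
j=10: data[10]=-3 > -6 → no swap
final swap data[2],data[11] → [-8, -7, -6, 4, 1, -4, 5, -5, 2, 3, -3, -2]; return 2
p = 2; k-1 = 7 > 2 ⇒ right

2; right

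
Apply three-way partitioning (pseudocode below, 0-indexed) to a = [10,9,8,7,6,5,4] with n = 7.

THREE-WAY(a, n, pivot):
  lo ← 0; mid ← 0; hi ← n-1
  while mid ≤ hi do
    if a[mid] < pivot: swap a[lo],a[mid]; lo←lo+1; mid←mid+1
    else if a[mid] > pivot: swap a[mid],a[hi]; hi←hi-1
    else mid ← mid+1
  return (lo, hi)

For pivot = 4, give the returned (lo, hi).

(0, 0)

lo=0 mid=0 hi=6
10>4: swap(0,6), hi=5 ⇒ [4,9,8,7,6,5,10]
4=4: mid=1
9>4: swap(1,5), hi=4 ⇒ [4,5,8,7,6,9,10]
5>4: swap(1,4), hi=3 ⇒ [4,6,8,7,5,9,10]
6>4: swap(1,3), hi=2 ⇒ [4,7,8,6,5,9,10]
7>4: swap(1,2), hi=1 ⇒ [4,8,7,6,5,9,10]
8>4: swap(1,1), hi=0 ⇒ [4,8,7,6,5,9,10]
done. lo=0 hi=0; a=[4,8,7,6,5,9,10]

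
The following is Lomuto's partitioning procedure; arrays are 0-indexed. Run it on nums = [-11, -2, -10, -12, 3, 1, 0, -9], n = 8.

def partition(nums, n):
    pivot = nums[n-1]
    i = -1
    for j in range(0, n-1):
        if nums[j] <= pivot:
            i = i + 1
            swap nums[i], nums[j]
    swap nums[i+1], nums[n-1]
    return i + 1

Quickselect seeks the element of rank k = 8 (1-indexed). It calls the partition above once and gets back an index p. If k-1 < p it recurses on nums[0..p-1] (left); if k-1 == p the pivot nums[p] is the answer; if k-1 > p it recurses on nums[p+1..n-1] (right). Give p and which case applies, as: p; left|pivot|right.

pivot = nums[7] = -9; i = -1
j=0: nums[0]=-11 ≤ -9 → i=0, swap nums[0],nums[0] (no change) → [-11, -2, -10, -12, 3, 1, 0, -9]
j=1: nums[1]=-2 > -9 → no swap
j=2: nums[2]=-10 ≤ -9 → i=1, swap nums[1],nums[2] → [-11, -10, -2, -12, 3, 1, 0, -9]
j=3: nums[3]=-12 ≤ -9 → i=2, swap nums[2],nums[3] → [-11, -10, -12, -2, 3, 1, 0, -9]
j=4: nums[4]=3 > -9 → no swap
j=5: nums[5]=1 > -9 → no swap
j=6: nums[6]=0 > -9 → no swap
final swap nums[3],nums[7] → [-11, -10, -12, -9, 3, 1, 0, -2]; return 3
p = 3; k-1 = 7 > 3 ⇒ right

3; right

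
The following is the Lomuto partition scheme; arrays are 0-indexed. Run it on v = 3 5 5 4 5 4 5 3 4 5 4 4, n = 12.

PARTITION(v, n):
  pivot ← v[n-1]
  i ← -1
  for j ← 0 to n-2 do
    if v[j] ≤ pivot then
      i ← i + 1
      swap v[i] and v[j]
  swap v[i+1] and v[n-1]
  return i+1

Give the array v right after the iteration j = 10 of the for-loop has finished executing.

pivot=4, i=-1
j=0: 3≤4, i=0, swap(0,0) ⇒ 3 5 5 4 5 4 5 3 4 5 4 4
j=1: 5>4, skip
j=2: 5>4, skip
j=3: 4≤4, i=1, swap(1,3) ⇒ 3 4 5 5 5 4 5 3 4 5 4 4
j=4: 5>4, skip
j=5: 4≤4, i=2, swap(2,5) ⇒ 3 4 4 5 5 5 5 3 4 5 4 4
j=6: 5>4, skip
j=7: 3≤4, i=3, swap(3,7) ⇒ 3 4 4 3 5 5 5 5 4 5 4 4
j=8: 4≤4, i=4, swap(4,8) ⇒ 3 4 4 3 4 5 5 5 5 5 4 4
j=9: 5>4, skip
j=10: 4≤4, i=5, swap(5,10) ⇒ 3 4 4 3 4 4 5 5 5 5 5 4
(after j=10) v = 3 4 4 3 4 4 5 5 5 5 5 4

3 4 4 3 4 4 5 5 5 5 5 4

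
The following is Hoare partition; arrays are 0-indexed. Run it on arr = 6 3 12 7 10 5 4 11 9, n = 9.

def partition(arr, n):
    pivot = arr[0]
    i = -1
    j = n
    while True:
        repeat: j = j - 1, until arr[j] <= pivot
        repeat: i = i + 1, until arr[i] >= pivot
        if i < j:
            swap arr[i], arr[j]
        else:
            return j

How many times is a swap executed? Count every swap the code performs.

pivot = arr[0] = 6; i = -1, j = 9
j→6 (arr[6]=4≤6), i→0 (arr[0]=6≥6); i<j, swap → 4 3 12 7 10 5 6 11 9
j→5 (arr[5]=5≤6), i→2 (arr[2]=12≥6); i<j, swap → 4 3 5 7 10 12 6 11 9
j→2, i→3; i≥j, return j=2. arr = 4 3 5 7 10 12 6 11 9

2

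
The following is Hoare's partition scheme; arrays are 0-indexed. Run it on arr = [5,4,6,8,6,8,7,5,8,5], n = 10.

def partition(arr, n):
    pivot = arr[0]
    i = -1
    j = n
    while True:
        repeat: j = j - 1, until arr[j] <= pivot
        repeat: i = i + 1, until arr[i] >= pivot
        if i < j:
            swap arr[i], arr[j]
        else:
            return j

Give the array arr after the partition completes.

pivot=5
j stops at 9 (5), i stops at 0 (5); swap ⇒ [5,4,6,8,6,8,7,5,8,5]
j stops at 7 (5), i stops at 2 (6); swap ⇒ [5,4,5,8,6,8,7,6,8,5]
j stops at 2, i stops at 3; i≥j ⇒ return 2. arr=[5,4,5,8,6,8,7,6,8,5]

[5,4,5,8,6,8,7,6,8,5]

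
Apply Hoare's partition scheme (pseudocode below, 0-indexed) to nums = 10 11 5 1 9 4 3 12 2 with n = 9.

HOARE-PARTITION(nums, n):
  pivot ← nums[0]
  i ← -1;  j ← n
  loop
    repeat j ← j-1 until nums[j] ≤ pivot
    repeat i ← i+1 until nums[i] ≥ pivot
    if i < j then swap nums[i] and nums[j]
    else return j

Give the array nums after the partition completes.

pivot = nums[0] = 10; i = -1, j = 9
j→8 (nums[8]=2≤10), i→0 (nums[0]=10≥10); i<j, swap → 2 11 5 1 9 4 3 12 10
j→6 (nums[6]=3≤10), i→1 (nums[1]=11≥10); i<j, swap → 2 3 5 1 9 4 11 12 10
j→5, i→6; i≥j, return j=5. nums = 2 3 5 1 9 4 11 12 10

2 3 5 1 9 4 11 12 10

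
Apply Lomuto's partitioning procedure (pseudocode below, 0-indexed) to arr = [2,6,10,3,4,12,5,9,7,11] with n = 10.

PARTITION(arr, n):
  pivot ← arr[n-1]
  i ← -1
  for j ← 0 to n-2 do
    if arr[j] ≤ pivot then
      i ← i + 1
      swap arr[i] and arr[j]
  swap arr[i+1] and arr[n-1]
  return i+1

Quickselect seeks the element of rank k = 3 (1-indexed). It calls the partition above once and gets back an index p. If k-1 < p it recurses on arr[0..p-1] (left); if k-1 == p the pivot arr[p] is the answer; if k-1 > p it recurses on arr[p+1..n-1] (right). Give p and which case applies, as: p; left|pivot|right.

pivot=11, i=-1
j=0: 2≤11, i=0, swap(0,0) ⇒ [2,6,10,3,4,12,5,9,7,11]
j=1: 6≤11, i=1, swap(1,1) ⇒ [2,6,10,3,4,12,5,9,7,11]
j=2: 10≤11, i=2, swap(2,2) ⇒ [2,6,10,3,4,12,5,9,7,11]
j=3: 3≤11, i=3, swap(3,3) ⇒ [2,6,10,3,4,12,5,9,7,11]
j=4: 4≤11, i=4, swap(4,4) ⇒ [2,6,10,3,4,12,5,9,7,11]
j=5: 12>11, skip
j=6: 5≤11, i=5, swap(5,6) ⇒ [2,6,10,3,4,5,12,9,7,11]
j=7: 9≤11, i=6, swap(6,7) ⇒ [2,6,10,3,4,5,9,12,7,11]
j=8: 7≤11, i=7, swap(7,8) ⇒ [2,6,10,3,4,5,9,7,12,11]
swap(8,9) ⇒ [2,6,10,3,4,5,9,7,11,12]; return 8
p = 8; k-1 = 2 < 8 ⇒ left

8; left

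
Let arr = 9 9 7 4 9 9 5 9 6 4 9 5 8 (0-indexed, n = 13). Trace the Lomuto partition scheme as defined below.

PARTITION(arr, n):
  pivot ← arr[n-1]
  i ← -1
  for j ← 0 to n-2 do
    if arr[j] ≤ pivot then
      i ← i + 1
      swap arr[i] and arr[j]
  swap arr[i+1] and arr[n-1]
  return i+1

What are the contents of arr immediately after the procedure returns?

7 4 5 6 4 5 8 9 9 9 9 9 9

pivot = arr[12] = 8; i = -1
j=0: arr[0]=9 > 8 → no swap
j=1: arr[1]=9 > 8 → no swap
j=2: arr[2]=7 ≤ 8 → i=0, swap arr[0],arr[2] → 7 9 9 4 9 9 5 9 6 4 9 5 8
j=3: arr[3]=4 ≤ 8 → i=1, swap arr[1],arr[3] → 7 4 9 9 9 9 5 9 6 4 9 5 8
j=4: arr[4]=9 > 8 → no swap
j=5: arr[5]=9 > 8 → no swap
j=6: arr[6]=5 ≤ 8 → i=2, swap arr[2],arr[6] → 7 4 5 9 9 9 9 9 6 4 9 5 8
j=7: arr[7]=9 > 8 → no swap
j=8: arr[8]=6 ≤ 8 → i=3, swap arr[3],arr[8] → 7 4 5 6 9 9 9 9 9 4 9 5 8
j=9: arr[9]=4 ≤ 8 → i=4, swap arr[4],arr[9] → 7 4 5 6 4 9 9 9 9 9 9 5 8
j=10: arr[10]=9 > 8 → no swap
j=11: arr[11]=5 ≤ 8 → i=5, swap arr[5],arr[11] → 7 4 5 6 4 5 9 9 9 9 9 9 8
final swap arr[6],arr[12] → 7 4 5 6 4 5 8 9 9 9 9 9 9; return 6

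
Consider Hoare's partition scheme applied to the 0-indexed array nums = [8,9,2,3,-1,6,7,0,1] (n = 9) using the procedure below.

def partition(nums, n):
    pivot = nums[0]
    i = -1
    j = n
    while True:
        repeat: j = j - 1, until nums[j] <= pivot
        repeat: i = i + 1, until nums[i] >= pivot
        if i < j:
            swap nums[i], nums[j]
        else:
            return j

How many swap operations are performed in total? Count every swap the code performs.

2

pivot = nums[0] = 8; i = -1, j = 9
j→8 (nums[8]=1≤8), i→0 (nums[0]=8≥8); i<j, swap → [1,9,2,3,-1,6,7,0,8]
j→7 (nums[7]=0≤8), i→1 (nums[1]=9≥8); i<j, swap → [1,0,2,3,-1,6,7,9,8]
j→6, i→7; i≥j, return j=6. nums = [1,0,2,3,-1,6,7,9,8]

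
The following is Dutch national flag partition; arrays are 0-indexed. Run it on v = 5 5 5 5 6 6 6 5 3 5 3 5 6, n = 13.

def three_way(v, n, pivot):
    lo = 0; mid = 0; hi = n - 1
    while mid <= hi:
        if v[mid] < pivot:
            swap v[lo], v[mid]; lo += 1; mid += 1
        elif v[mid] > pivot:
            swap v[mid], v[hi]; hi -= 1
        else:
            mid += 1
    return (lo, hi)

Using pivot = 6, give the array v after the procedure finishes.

lo=0 mid=0 hi=12
5<6: swap(0,0), lo=1 mid=1 ⇒ 5 5 5 5 6 6 6 5 3 5 3 5 6
5<6: swap(1,1), lo=2 mid=2 ⇒ 5 5 5 5 6 6 6 5 3 5 3 5 6
5<6: swap(2,2), lo=3 mid=3 ⇒ 5 5 5 5 6 6 6 5 3 5 3 5 6
5<6: swap(3,3), lo=4 mid=4 ⇒ 5 5 5 5 6 6 6 5 3 5 3 5 6
6=6: mid=5
6=6: mid=6
6=6: mid=7
5<6: swap(4,7), lo=5 mid=8 ⇒ 5 5 5 5 5 6 6 6 3 5 3 5 6
3<6: swap(5,8), lo=6 mid=9 ⇒ 5 5 5 5 5 3 6 6 6 5 3 5 6
5<6: swap(6,9), lo=7 mid=10 ⇒ 5 5 5 5 5 3 5 6 6 6 3 5 6
3<6: swap(7,10), lo=8 mid=11 ⇒ 5 5 5 5 5 3 5 3 6 6 6 5 6
5<6: swap(8,11), lo=9 mid=12 ⇒ 5 5 5 5 5 3 5 3 5 6 6 6 6
6=6: mid=13
done. lo=9 hi=12; v=5 5 5 5 5 3 5 3 5 6 6 6 6

5 5 5 5 5 3 5 3 5 6 6 6 6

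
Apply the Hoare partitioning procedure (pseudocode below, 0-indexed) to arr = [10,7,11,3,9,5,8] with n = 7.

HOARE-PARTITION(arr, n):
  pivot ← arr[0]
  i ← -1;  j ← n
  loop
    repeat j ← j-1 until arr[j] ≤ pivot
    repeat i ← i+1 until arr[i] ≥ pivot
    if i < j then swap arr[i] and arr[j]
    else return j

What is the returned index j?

4

pivot=10
j stops at 6 (8), i stops at 0 (10); swap ⇒ [8,7,11,3,9,5,10]
j stops at 5 (5), i stops at 2 (11); swap ⇒ [8,7,5,3,9,11,10]
j stops at 4, i stops at 5; i≥j ⇒ return 4. arr=[8,7,5,3,9,11,10]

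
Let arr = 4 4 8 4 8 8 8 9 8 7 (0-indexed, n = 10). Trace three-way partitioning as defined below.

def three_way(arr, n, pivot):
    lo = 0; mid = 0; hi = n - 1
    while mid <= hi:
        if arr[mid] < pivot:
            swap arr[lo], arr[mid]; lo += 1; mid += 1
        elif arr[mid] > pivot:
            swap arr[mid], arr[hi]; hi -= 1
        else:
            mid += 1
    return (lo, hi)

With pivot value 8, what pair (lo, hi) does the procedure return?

(4, 8)

lo=0 mid=0 hi=9
4<8: swap(0,0), lo=1 mid=1 ⇒ 4 4 8 4 8 8 8 9 8 7
4<8: swap(1,1), lo=2 mid=2 ⇒ 4 4 8 4 8 8 8 9 8 7
8=8: mid=3
4<8: swap(2,3), lo=3 mid=4 ⇒ 4 4 4 8 8 8 8 9 8 7
8=8: mid=5
8=8: mid=6
8=8: mid=7
9>8: swap(7,9), hi=8 ⇒ 4 4 4 8 8 8 8 7 8 9
7<8: swap(3,7), lo=4 mid=8 ⇒ 4 4 4 7 8 8 8 8 8 9
8=8: mid=9
done. lo=4 hi=8; arr=4 4 4 7 8 8 8 8 8 9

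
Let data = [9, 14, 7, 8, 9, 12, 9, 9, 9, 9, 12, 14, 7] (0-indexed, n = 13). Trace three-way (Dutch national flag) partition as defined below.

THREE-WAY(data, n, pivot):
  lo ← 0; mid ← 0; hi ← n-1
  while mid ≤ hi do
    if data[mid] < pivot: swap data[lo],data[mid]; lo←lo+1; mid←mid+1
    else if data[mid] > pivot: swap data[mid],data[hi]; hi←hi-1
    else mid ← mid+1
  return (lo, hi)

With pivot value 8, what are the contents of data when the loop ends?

[7, 7, 8, 9, 12, 9, 9, 9, 9, 12, 14, 14, 9]

lo=0 mid=0 hi=12
9>8: swap(0,12), hi=11 ⇒ [7, 14, 7, 8, 9, 12, 9, 9, 9, 9, 12, 14, 9]
7<8: swap(0,0), lo=1 mid=1 ⇒ [7, 14, 7, 8, 9, 12, 9, 9, 9, 9, 12, 14, 9]
14>8: swap(1,11), hi=10 ⇒ [7, 14, 7, 8, 9, 12, 9, 9, 9, 9, 12, 14, 9]
14>8: swap(1,10), hi=9 ⇒ [7, 12, 7, 8, 9, 12, 9, 9, 9, 9, 14, 14, 9]
12>8: swap(1,9), hi=8 ⇒ [7, 9, 7, 8, 9, 12, 9, 9, 9, 12, 14, 14, 9]
9>8: swap(1,8), hi=7 ⇒ [7, 9, 7, 8, 9, 12, 9, 9, 9, 12, 14, 14, 9]
9>8: swap(1,7), hi=6 ⇒ [7, 9, 7, 8, 9, 12, 9, 9, 9, 12, 14, 14, 9]
9>8: swap(1,6), hi=5 ⇒ [7, 9, 7, 8, 9, 12, 9, 9, 9, 12, 14, 14, 9]
9>8: swap(1,5), hi=4 ⇒ [7, 12, 7, 8, 9, 9, 9, 9, 9, 12, 14, 14, 9]
12>8: swap(1,4), hi=3 ⇒ [7, 9, 7, 8, 12, 9, 9, 9, 9, 12, 14, 14, 9]
9>8: swap(1,3), hi=2 ⇒ [7, 8, 7, 9, 12, 9, 9, 9, 9, 12, 14, 14, 9]
8=8: mid=2
7<8: swap(1,2), lo=2 mid=3 ⇒ [7, 7, 8, 9, 12, 9, 9, 9, 9, 12, 14, 14, 9]
done. lo=2 hi=2; data=[7, 7, 8, 9, 12, 9, 9, 9, 9, 12, 14, 14, 9]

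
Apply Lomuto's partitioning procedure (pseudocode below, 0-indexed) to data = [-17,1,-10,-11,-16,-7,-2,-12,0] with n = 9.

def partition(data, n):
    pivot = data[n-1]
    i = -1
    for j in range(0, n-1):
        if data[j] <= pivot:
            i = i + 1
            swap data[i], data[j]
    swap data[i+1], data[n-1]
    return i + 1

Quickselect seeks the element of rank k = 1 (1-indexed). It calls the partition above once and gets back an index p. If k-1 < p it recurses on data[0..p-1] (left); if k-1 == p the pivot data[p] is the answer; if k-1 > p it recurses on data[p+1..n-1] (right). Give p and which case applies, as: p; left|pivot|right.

pivot=0, i=-1
j=0: -17≤0, i=0, swap(0,0) ⇒ [-17,1,-10,-11,-16,-7,-2,-12,0]
j=1: 1>0, skip
j=2: -10≤0, i=1, swap(1,2) ⇒ [-17,-10,1,-11,-16,-7,-2,-12,0]
j=3: -11≤0, i=2, swap(2,3) ⇒ [-17,-10,-11,1,-16,-7,-2,-12,0]
j=4: -16≤0, i=3, swap(3,4) ⇒ [-17,-10,-11,-16,1,-7,-2,-12,0]
j=5: -7≤0, i=4, swap(4,5) ⇒ [-17,-10,-11,-16,-7,1,-2,-12,0]
j=6: -2≤0, i=5, swap(5,6) ⇒ [-17,-10,-11,-16,-7,-2,1,-12,0]
j=7: -12≤0, i=6, swap(6,7) ⇒ [-17,-10,-11,-16,-7,-2,-12,1,0]
swap(7,8) ⇒ [-17,-10,-11,-16,-7,-2,-12,0,1]; return 7
p = 7; k-1 = 0 < 7 ⇒ left

7; left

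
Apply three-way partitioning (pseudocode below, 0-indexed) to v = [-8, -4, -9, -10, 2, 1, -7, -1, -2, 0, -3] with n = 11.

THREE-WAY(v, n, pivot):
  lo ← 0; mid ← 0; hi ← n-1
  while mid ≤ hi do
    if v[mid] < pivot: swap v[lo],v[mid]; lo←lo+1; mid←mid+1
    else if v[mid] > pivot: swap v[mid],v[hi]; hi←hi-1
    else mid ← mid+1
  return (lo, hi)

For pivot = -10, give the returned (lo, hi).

(0, 0)

lo=0 mid=0 hi=10
-8>-10: swap(0,10), hi=9 ⇒ [-3, -4, -9, -10, 2, 1, -7, -1, -2, 0, -8]
-3>-10: swap(0,9), hi=8 ⇒ [0, -4, -9, -10, 2, 1, -7, -1, -2, -3, -8]
0>-10: swap(0,8), hi=7 ⇒ [-2, -4, -9, -10, 2, 1, -7, -1, 0, -3, -8]
-2>-10: swap(0,7), hi=6 ⇒ [-1, -4, -9, -10, 2, 1, -7, -2, 0, -3, -8]
-1>-10: swap(0,6), hi=5 ⇒ [-7, -4, -9, -10, 2, 1, -1, -2, 0, -3, -8]
-7>-10: swap(0,5), hi=4 ⇒ [1, -4, -9, -10, 2, -7, -1, -2, 0, -3, -8]
1>-10: swap(0,4), hi=3 ⇒ [2, -4, -9, -10, 1, -7, -1, -2, 0, -3, -8]
2>-10: swap(0,3), hi=2 ⇒ [-10, -4, -9, 2, 1, -7, -1, -2, 0, -3, -8]
-10=-10: mid=1
-4>-10: swap(1,2), hi=1 ⇒ [-10, -9, -4, 2, 1, -7, -1, -2, 0, -3, -8]
-9>-10: swap(1,1), hi=0 ⇒ [-10, -9, -4, 2, 1, -7, -1, -2, 0, -3, -8]
done. lo=0 hi=0; v=[-10, -9, -4, 2, 1, -7, -1, -2, 0, -3, -8]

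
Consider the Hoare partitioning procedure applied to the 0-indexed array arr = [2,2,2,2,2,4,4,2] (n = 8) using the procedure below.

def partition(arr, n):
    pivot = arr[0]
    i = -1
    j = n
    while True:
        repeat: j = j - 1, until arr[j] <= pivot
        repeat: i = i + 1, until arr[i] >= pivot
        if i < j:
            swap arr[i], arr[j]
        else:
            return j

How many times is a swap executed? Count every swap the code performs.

pivot=2
j stops at 7 (2), i stops at 0 (2); swap ⇒ [2,2,2,2,2,4,4,2]
j stops at 4 (2), i stops at 1 (2); swap ⇒ [2,2,2,2,2,4,4,2]
j stops at 3 (2), i stops at 2 (2); swap ⇒ [2,2,2,2,2,4,4,2]
j stops at 2, i stops at 3; i≥j ⇒ return 2. arr=[2,2,2,2,2,4,4,2]

3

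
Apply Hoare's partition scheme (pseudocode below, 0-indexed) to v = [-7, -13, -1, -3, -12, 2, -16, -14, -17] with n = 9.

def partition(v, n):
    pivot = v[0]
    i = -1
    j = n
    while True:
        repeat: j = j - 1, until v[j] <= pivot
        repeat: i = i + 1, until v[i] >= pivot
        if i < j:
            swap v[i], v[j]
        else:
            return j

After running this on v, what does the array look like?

[-17, -13, -14, -16, -12, 2, -3, -1, -7]

pivot=-7
j stops at 8 (-17), i stops at 0 (-7); swap ⇒ [-17, -13, -1, -3, -12, 2, -16, -14, -7]
j stops at 7 (-14), i stops at 2 (-1); swap ⇒ [-17, -13, -14, -3, -12, 2, -16, -1, -7]
j stops at 6 (-16), i stops at 3 (-3); swap ⇒ [-17, -13, -14, -16, -12, 2, -3, -1, -7]
j stops at 4, i stops at 5; i≥j ⇒ return 4. v=[-17, -13, -14, -16, -12, 2, -3, -1, -7]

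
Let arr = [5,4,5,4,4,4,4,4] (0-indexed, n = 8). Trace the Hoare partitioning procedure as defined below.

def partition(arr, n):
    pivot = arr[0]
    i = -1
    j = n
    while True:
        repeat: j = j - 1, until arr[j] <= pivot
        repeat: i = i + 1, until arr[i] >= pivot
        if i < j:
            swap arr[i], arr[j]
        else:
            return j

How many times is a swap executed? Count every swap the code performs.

2

pivot = arr[0] = 5; i = -1, j = 8
j→7 (arr[7]=4≤5), i→0 (arr[0]=5≥5); i<j, swap → [4,4,5,4,4,4,4,5]
j→6 (arr[6]=4≤5), i→2 (arr[2]=5≥5); i<j, swap → [4,4,4,4,4,4,5,5]
j→5, i→6; i≥j, return j=5. arr = [4,4,4,4,4,4,5,5]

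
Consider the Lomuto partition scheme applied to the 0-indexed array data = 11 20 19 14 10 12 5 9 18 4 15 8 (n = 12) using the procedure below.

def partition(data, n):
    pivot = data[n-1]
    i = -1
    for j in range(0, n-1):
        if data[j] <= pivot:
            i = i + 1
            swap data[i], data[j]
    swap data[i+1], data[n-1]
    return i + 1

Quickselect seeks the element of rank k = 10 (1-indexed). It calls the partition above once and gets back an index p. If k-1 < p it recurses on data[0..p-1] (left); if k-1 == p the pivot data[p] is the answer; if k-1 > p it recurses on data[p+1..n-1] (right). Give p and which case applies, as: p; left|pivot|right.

2; right

pivot=8, i=-1
j=0: 11>8, skip
j=1: 20>8, skip
j=2: 19>8, skip
j=3: 14>8, skip
j=4: 10>8, skip
j=5: 12>8, skip
j=6: 5≤8, i=0, swap(0,6) ⇒ 5 20 19 14 10 12 11 9 18 4 15 8
j=7: 9>8, skip
j=8: 18>8, skip
j=9: 4≤8, i=1, swap(1,9) ⇒ 5 4 19 14 10 12 11 9 18 20 15 8
j=10: 15>8, skip
swap(2,11) ⇒ 5 4 8 14 10 12 11 9 18 20 15 19; return 2
p = 2; k-1 = 9 > 2 ⇒ right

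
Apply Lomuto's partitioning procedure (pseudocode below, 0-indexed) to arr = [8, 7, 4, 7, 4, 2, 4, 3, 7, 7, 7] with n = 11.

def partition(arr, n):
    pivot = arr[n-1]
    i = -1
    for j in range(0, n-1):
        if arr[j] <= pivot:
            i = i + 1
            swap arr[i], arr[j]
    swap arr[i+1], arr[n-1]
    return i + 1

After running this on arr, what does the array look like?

[7, 4, 7, 4, 2, 4, 3, 7, 7, 7, 8]

pivot=7, i=-1
j=0: 8>7, skip
j=1: 7≤7, i=0, swap(0,1) ⇒ [7, 8, 4, 7, 4, 2, 4, 3, 7, 7, 7]
j=2: 4≤7, i=1, swap(1,2) ⇒ [7, 4, 8, 7, 4, 2, 4, 3, 7, 7, 7]
j=3: 7≤7, i=2, swap(2,3) ⇒ [7, 4, 7, 8, 4, 2, 4, 3, 7, 7, 7]
j=4: 4≤7, i=3, swap(3,4) ⇒ [7, 4, 7, 4, 8, 2, 4, 3, 7, 7, 7]
j=5: 2≤7, i=4, swap(4,5) ⇒ [7, 4, 7, 4, 2, 8, 4, 3, 7, 7, 7]
j=6: 4≤7, i=5, swap(5,6) ⇒ [7, 4, 7, 4, 2, 4, 8, 3, 7, 7, 7]
j=7: 3≤7, i=6, swap(6,7) ⇒ [7, 4, 7, 4, 2, 4, 3, 8, 7, 7, 7]
j=8: 7≤7, i=7, swap(7,8) ⇒ [7, 4, 7, 4, 2, 4, 3, 7, 8, 7, 7]
j=9: 7≤7, i=8, swap(8,9) ⇒ [7, 4, 7, 4, 2, 4, 3, 7, 7, 8, 7]
swap(9,10) ⇒ [7, 4, 7, 4, 2, 4, 3, 7, 7, 7, 8]; return 9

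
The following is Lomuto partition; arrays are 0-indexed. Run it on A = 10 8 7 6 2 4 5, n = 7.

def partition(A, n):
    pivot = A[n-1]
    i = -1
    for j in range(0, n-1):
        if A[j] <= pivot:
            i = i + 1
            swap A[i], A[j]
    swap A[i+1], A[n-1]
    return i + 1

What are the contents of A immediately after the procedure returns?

pivot = A[6] = 5; i = -1
j=0: A[0]=10 > 5 → no swap
j=1: A[1]=8 > 5 → no swap
j=2: A[2]=7 > 5 → no swap
j=3: A[3]=6 > 5 → no swap
j=4: A[4]=2 ≤ 5 → i=0, swap A[0],A[4] → 2 8 7 6 10 4 5
j=5: A[5]=4 ≤ 5 → i=1, swap A[1],A[5] → 2 4 7 6 10 8 5
final swap A[2],A[6] → 2 4 5 6 10 8 7; return 2

2 4 5 6 10 8 7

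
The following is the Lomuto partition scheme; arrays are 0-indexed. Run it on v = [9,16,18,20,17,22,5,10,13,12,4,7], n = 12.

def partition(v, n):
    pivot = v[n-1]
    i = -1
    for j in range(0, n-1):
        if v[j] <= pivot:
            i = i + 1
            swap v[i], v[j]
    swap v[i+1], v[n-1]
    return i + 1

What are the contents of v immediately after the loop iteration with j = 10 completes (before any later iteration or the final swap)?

[5,4,18,20,17,22,9,10,13,12,16,7]

pivot = v[11] = 7; i = -1
j=0: v[0]=9 > 7 → no swap
j=1: v[1]=16 > 7 → no swap
j=2: v[2]=18 > 7 → no swap
j=3: v[3]=20 > 7 → no swap
j=4: v[4]=17 > 7 → no swap
j=5: v[5]=22 > 7 → no swap
j=6: v[6]=5 ≤ 7 → i=0, swap v[0],v[6] → [5,16,18,20,17,22,9,10,13,12,4,7]
j=7: v[7]=10 > 7 → no swap
j=8: v[8]=13 > 7 → no swap
j=9: v[9]=12 > 7 → no swap
j=10: v[10]=4 ≤ 7 → i=1, swap v[1],v[10] → [5,4,18,20,17,22,9,10,13,12,16,7]
(after j=10) v = [5,4,18,20,17,22,9,10,13,12,16,7]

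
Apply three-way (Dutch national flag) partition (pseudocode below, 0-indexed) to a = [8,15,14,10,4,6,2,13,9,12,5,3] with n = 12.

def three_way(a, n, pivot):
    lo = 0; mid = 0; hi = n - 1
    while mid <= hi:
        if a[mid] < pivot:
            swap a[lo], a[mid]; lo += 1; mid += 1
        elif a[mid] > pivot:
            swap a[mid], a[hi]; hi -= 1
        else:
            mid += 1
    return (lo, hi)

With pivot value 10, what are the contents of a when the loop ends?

lo=0 mid=0 hi=11
8<10: swap(0,0), lo=1 mid=1 ⇒ [8,15,14,10,4,6,2,13,9,12,5,3]
15>10: swap(1,11), hi=10 ⇒ [8,3,14,10,4,6,2,13,9,12,5,15]
3<10: swap(1,1), lo=2 mid=2 ⇒ [8,3,14,10,4,6,2,13,9,12,5,15]
14>10: swap(2,10), hi=9 ⇒ [8,3,5,10,4,6,2,13,9,12,14,15]
5<10: swap(2,2), lo=3 mid=3 ⇒ [8,3,5,10,4,6,2,13,9,12,14,15]
10=10: mid=4
4<10: swap(3,4), lo=4 mid=5 ⇒ [8,3,5,4,10,6,2,13,9,12,14,15]
6<10: swap(4,5), lo=5 mid=6 ⇒ [8,3,5,4,6,10,2,13,9,12,14,15]
2<10: swap(5,6), lo=6 mid=7 ⇒ [8,3,5,4,6,2,10,13,9,12,14,15]
13>10: swap(7,9), hi=8 ⇒ [8,3,5,4,6,2,10,12,9,13,14,15]
12>10: swap(7,8), hi=7 ⇒ [8,3,5,4,6,2,10,9,12,13,14,15]
9<10: swap(6,7), lo=7 mid=8 ⇒ [8,3,5,4,6,2,9,10,12,13,14,15]
done. lo=7 hi=7; a=[8,3,5,4,6,2,9,10,12,13,14,15]

[8,3,5,4,6,2,9,10,12,13,14,15]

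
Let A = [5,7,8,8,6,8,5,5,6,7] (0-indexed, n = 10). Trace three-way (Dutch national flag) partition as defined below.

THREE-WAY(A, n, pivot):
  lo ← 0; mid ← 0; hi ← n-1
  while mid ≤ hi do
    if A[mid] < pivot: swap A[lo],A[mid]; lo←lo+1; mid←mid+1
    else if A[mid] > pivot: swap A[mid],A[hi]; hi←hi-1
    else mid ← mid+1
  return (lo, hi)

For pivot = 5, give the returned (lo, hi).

(0, 2)

pivot = 5; lo=0, mid=0, hi=9
A[mid]=5=5: mid=1
A[mid]=7>5: swap A[1],A[9]; hi=8 → [5,7,8,8,6,8,5,5,6,7]
A[mid]=7>5: swap A[1],A[8]; hi=7 → [5,6,8,8,6,8,5,5,7,7]
A[mid]=6>5: swap A[1],A[7]; hi=6 → [5,5,8,8,6,8,5,6,7,7]
A[mid]=5=5: mid=2
A[mid]=8>5: swap A[2],A[6]; hi=5 → [5,5,5,8,6,8,8,6,7,7]
A[mid]=5=5: mid=3
A[mid]=8>5: swap A[3],A[5]; hi=4 → [5,5,5,8,6,8,8,6,7,7]
A[mid]=8>5: swap A[3],A[4]; hi=3 → [5,5,5,6,8,8,8,6,7,7]
A[mid]=6>5: swap A[3],A[3]; hi=2 → [5,5,5,6,8,8,8,6,7,7]
end: lo=0, hi=2; A = [5,5,5,6,8,8,8,6,7,7]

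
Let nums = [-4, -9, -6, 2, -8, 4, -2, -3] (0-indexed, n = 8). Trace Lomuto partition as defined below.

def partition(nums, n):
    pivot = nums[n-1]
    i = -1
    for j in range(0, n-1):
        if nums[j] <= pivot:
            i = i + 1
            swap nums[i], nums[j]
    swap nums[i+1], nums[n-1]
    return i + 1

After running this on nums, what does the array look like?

pivot = nums[7] = -3; i = -1
j=0: nums[0]=-4 ≤ -3 → i=0, swap nums[0],nums[0] (no change) → [-4, -9, -6, 2, -8, 4, -2, -3]
j=1: nums[1]=-9 ≤ -3 → i=1, swap nums[1],nums[1] (no change) → [-4, -9, -6, 2, -8, 4, -2, -3]
j=2: nums[2]=-6 ≤ -3 → i=2, swap nums[2],nums[2] (no change) → [-4, -9, -6, 2, -8, 4, -2, -3]
j=3: nums[3]=2 > -3 → no swap
j=4: nums[4]=-8 ≤ -3 → i=3, swap nums[3],nums[4] → [-4, -9, -6, -8, 2, 4, -2, -3]
j=5: nums[5]=4 > -3 → no swap
j=6: nums[6]=-2 > -3 → no swap
final swap nums[4],nums[7] → [-4, -9, -6, -8, -3, 4, -2, 2]; return 4

[-4, -9, -6, -8, -3, 4, -2, 2]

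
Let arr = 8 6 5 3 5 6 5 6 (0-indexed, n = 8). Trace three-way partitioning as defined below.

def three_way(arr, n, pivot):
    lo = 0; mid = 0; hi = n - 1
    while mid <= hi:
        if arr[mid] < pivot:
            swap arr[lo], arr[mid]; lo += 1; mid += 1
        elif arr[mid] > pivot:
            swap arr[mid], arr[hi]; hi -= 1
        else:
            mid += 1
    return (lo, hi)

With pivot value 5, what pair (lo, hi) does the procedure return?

(1, 3)

pivot = 5; lo=0, mid=0, hi=7
arr[mid]=8>5: swap arr[0],arr[7]; hi=6 → 6 6 5 3 5 6 5 8
arr[mid]=6>5: swap arr[0],arr[6]; hi=5 → 5 6 5 3 5 6 6 8
arr[mid]=5=5: mid=1
arr[mid]=6>5: swap arr[1],arr[5]; hi=4 → 5 6 5 3 5 6 6 8
arr[mid]=6>5: swap arr[1],arr[4]; hi=3 → 5 5 5 3 6 6 6 8
arr[mid]=5=5: mid=2
arr[mid]=5=5: mid=3
arr[mid]=3<5: swap arr[0],arr[3]; lo=1,mid=4 → 3 5 5 5 6 6 6 8
end: lo=1, hi=3; arr = 3 5 5 5 6 6 6 8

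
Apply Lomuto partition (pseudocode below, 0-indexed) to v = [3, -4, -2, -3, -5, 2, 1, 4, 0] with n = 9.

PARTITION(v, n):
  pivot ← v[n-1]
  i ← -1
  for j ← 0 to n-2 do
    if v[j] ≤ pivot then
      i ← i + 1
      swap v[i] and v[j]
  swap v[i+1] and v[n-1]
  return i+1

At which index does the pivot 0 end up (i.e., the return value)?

pivot = v[8] = 0; i = -1
j=0: v[0]=3 > 0 → no swap
j=1: v[1]=-4 ≤ 0 → i=0, swap v[0],v[1] → [-4, 3, -2, -3, -5, 2, 1, 4, 0]
j=2: v[2]=-2 ≤ 0 → i=1, swap v[1],v[2] → [-4, -2, 3, -3, -5, 2, 1, 4, 0]
j=3: v[3]=-3 ≤ 0 → i=2, swap v[2],v[3] → [-4, -2, -3, 3, -5, 2, 1, 4, 0]
j=4: v[4]=-5 ≤ 0 → i=3, swap v[3],v[4] → [-4, -2, -3, -5, 3, 2, 1, 4, 0]
j=5: v[5]=2 > 0 → no swap
j=6: v[6]=1 > 0 → no swap
j=7: v[7]=4 > 0 → no swap
final swap v[4],v[8] → [-4, -2, -3, -5, 0, 2, 1, 4, 3]; return 4

4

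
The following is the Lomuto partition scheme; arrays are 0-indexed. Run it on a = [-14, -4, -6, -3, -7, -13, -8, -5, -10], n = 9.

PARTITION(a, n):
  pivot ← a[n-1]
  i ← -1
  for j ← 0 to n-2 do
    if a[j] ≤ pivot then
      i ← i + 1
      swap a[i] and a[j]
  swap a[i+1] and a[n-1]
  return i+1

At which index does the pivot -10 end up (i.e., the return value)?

2

pivot = a[8] = -10; i = -1
j=0: a[0]=-14 ≤ -10 → i=0, swap a[0],a[0] (no change) → [-14, -4, -6, -3, -7, -13, -8, -5, -10]
j=1: a[1]=-4 > -10 → no swap
j=2: a[2]=-6 > -10 → no swap
j=3: a[3]=-3 > -10 → no swap
j=4: a[4]=-7 > -10 → no swap
j=5: a[5]=-13 ≤ -10 → i=1, swap a[1],a[5] → [-14, -13, -6, -3, -7, -4, -8, -5, -10]
j=6: a[6]=-8 > -10 → no swap
j=7: a[7]=-5 > -10 → no swap
final swap a[2],a[8] → [-14, -13, -10, -3, -7, -4, -8, -5, -6]; return 2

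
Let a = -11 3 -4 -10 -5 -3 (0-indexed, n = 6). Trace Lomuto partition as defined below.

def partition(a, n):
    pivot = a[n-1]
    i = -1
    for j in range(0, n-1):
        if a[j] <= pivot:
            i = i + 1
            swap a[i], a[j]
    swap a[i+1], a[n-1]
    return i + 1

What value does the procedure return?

pivot = a[5] = -3; i = -1
j=0: a[0]=-11 ≤ -3 → i=0, swap a[0],a[0] (no change) → -11 3 -4 -10 -5 -3
j=1: a[1]=3 > -3 → no swap
j=2: a[2]=-4 ≤ -3 → i=1, swap a[1],a[2] → -11 -4 3 -10 -5 -3
j=3: a[3]=-10 ≤ -3 → i=2, swap a[2],a[3] → -11 -4 -10 3 -5 -3
j=4: a[4]=-5 ≤ -3 → i=3, swap a[3],a[4] → -11 -4 -10 -5 3 -3
final swap a[4],a[5] → -11 -4 -10 -5 -3 3; return 4

4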